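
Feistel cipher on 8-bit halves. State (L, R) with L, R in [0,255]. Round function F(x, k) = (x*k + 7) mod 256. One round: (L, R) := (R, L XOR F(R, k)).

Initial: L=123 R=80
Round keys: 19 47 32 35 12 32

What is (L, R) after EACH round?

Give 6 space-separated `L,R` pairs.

Answer: 80,140 140,235 235,235 235,195 195,192 192,196

Derivation:
Round 1 (k=19): L=80 R=140
Round 2 (k=47): L=140 R=235
Round 3 (k=32): L=235 R=235
Round 4 (k=35): L=235 R=195
Round 5 (k=12): L=195 R=192
Round 6 (k=32): L=192 R=196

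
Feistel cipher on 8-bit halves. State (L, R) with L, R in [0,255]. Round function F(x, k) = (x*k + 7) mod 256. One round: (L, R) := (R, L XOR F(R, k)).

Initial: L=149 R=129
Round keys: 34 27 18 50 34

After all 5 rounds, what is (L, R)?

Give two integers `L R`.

Round 1 (k=34): L=129 R=188
Round 2 (k=27): L=188 R=90
Round 3 (k=18): L=90 R=231
Round 4 (k=50): L=231 R=127
Round 5 (k=34): L=127 R=2

Answer: 127 2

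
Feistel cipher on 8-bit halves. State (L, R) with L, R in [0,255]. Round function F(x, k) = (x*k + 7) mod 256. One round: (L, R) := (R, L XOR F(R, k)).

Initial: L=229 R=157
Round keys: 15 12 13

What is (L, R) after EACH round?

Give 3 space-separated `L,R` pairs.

Round 1 (k=15): L=157 R=223
Round 2 (k=12): L=223 R=230
Round 3 (k=13): L=230 R=106

Answer: 157,223 223,230 230,106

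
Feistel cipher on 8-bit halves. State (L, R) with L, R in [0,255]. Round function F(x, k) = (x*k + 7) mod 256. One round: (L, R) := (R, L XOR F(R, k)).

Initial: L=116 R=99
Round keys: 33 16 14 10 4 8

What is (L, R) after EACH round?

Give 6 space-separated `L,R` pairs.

Answer: 99,190 190,132 132,129 129,149 149,218 218,66

Derivation:
Round 1 (k=33): L=99 R=190
Round 2 (k=16): L=190 R=132
Round 3 (k=14): L=132 R=129
Round 4 (k=10): L=129 R=149
Round 5 (k=4): L=149 R=218
Round 6 (k=8): L=218 R=66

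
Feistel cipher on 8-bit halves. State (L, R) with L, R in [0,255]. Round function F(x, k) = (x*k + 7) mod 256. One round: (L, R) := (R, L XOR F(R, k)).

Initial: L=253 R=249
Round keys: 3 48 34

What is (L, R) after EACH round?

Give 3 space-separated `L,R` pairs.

Answer: 249,15 15,46 46,44

Derivation:
Round 1 (k=3): L=249 R=15
Round 2 (k=48): L=15 R=46
Round 3 (k=34): L=46 R=44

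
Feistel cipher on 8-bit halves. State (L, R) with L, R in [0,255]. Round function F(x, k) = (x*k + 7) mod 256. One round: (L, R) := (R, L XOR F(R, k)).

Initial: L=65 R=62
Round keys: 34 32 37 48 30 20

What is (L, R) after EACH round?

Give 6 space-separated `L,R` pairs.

Answer: 62,2 2,121 121,134 134,94 94,141 141,85

Derivation:
Round 1 (k=34): L=62 R=2
Round 2 (k=32): L=2 R=121
Round 3 (k=37): L=121 R=134
Round 4 (k=48): L=134 R=94
Round 5 (k=30): L=94 R=141
Round 6 (k=20): L=141 R=85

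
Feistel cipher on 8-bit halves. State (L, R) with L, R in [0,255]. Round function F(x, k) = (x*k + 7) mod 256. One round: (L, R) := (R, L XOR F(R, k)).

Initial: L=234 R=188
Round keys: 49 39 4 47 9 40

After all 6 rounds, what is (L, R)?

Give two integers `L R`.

Round 1 (k=49): L=188 R=233
Round 2 (k=39): L=233 R=58
Round 3 (k=4): L=58 R=6
Round 4 (k=47): L=6 R=27
Round 5 (k=9): L=27 R=252
Round 6 (k=40): L=252 R=124

Answer: 252 124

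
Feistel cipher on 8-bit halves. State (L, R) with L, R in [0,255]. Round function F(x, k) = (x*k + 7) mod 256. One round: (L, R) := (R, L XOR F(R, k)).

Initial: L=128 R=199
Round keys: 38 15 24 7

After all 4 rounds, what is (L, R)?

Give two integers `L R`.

Answer: 14 168

Derivation:
Round 1 (k=38): L=199 R=17
Round 2 (k=15): L=17 R=193
Round 3 (k=24): L=193 R=14
Round 4 (k=7): L=14 R=168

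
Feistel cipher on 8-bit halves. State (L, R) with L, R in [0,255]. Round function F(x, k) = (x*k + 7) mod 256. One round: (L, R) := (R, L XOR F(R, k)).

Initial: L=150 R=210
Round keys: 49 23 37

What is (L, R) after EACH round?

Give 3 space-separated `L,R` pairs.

Round 1 (k=49): L=210 R=175
Round 2 (k=23): L=175 R=18
Round 3 (k=37): L=18 R=14

Answer: 210,175 175,18 18,14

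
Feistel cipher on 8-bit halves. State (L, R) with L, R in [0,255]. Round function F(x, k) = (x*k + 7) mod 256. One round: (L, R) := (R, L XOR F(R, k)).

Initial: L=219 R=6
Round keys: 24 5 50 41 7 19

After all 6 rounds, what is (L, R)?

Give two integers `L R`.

Round 1 (k=24): L=6 R=76
Round 2 (k=5): L=76 R=133
Round 3 (k=50): L=133 R=77
Round 4 (k=41): L=77 R=217
Round 5 (k=7): L=217 R=187
Round 6 (k=19): L=187 R=49

Answer: 187 49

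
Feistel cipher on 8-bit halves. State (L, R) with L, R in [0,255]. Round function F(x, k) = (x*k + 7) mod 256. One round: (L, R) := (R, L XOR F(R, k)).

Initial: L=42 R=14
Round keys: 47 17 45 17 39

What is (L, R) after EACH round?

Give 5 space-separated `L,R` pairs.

Answer: 14,179 179,228 228,168 168,203 203,92

Derivation:
Round 1 (k=47): L=14 R=179
Round 2 (k=17): L=179 R=228
Round 3 (k=45): L=228 R=168
Round 4 (k=17): L=168 R=203
Round 5 (k=39): L=203 R=92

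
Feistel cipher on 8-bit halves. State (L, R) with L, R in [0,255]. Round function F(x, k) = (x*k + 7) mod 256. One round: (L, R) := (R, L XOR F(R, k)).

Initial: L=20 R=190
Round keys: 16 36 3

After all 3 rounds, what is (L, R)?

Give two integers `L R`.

Answer: 141 93

Derivation:
Round 1 (k=16): L=190 R=243
Round 2 (k=36): L=243 R=141
Round 3 (k=3): L=141 R=93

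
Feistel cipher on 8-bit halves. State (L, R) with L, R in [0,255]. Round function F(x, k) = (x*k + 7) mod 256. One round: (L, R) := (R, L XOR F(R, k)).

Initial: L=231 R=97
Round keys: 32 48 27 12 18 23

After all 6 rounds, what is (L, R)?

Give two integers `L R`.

Answer: 136 42

Derivation:
Round 1 (k=32): L=97 R=192
Round 2 (k=48): L=192 R=102
Round 3 (k=27): L=102 R=9
Round 4 (k=12): L=9 R=21
Round 5 (k=18): L=21 R=136
Round 6 (k=23): L=136 R=42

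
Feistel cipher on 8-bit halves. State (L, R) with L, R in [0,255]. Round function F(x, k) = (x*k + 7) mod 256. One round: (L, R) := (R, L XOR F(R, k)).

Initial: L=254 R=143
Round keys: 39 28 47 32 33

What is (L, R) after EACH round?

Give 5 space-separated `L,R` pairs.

Answer: 143,46 46,128 128,169 169,167 167,39

Derivation:
Round 1 (k=39): L=143 R=46
Round 2 (k=28): L=46 R=128
Round 3 (k=47): L=128 R=169
Round 4 (k=32): L=169 R=167
Round 5 (k=33): L=167 R=39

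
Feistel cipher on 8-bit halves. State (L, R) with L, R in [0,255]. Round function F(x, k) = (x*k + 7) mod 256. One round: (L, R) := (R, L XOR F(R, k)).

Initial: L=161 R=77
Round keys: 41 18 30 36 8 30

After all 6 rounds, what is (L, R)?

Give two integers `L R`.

Round 1 (k=41): L=77 R=253
Round 2 (k=18): L=253 R=156
Round 3 (k=30): L=156 R=178
Round 4 (k=36): L=178 R=147
Round 5 (k=8): L=147 R=45
Round 6 (k=30): L=45 R=222

Answer: 45 222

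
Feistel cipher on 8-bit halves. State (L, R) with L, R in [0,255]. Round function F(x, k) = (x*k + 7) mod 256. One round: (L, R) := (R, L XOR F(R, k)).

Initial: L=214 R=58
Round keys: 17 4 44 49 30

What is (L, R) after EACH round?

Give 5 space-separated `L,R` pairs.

Round 1 (k=17): L=58 R=55
Round 2 (k=4): L=55 R=217
Round 3 (k=44): L=217 R=100
Round 4 (k=49): L=100 R=242
Round 5 (k=30): L=242 R=7

Answer: 58,55 55,217 217,100 100,242 242,7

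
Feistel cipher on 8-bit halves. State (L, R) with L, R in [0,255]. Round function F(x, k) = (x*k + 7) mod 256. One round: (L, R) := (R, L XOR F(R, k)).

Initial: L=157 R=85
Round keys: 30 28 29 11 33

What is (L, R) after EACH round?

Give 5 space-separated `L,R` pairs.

Round 1 (k=30): L=85 R=96
Round 2 (k=28): L=96 R=210
Round 3 (k=29): L=210 R=177
Round 4 (k=11): L=177 R=112
Round 5 (k=33): L=112 R=198

Answer: 85,96 96,210 210,177 177,112 112,198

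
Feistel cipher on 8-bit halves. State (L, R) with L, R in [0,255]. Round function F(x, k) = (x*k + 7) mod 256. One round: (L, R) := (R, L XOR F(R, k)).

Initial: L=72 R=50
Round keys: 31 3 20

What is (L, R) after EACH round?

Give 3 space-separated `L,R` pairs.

Round 1 (k=31): L=50 R=93
Round 2 (k=3): L=93 R=44
Round 3 (k=20): L=44 R=42

Answer: 50,93 93,44 44,42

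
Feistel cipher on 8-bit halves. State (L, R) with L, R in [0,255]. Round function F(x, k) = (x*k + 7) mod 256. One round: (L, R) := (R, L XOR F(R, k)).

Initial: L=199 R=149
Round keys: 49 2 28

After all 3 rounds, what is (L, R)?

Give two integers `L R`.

Round 1 (k=49): L=149 R=75
Round 2 (k=2): L=75 R=8
Round 3 (k=28): L=8 R=172

Answer: 8 172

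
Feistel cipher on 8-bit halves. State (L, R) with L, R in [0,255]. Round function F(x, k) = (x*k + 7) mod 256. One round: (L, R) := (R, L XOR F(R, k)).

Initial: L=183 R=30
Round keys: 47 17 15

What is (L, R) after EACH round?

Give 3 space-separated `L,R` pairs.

Round 1 (k=47): L=30 R=62
Round 2 (k=17): L=62 R=59
Round 3 (k=15): L=59 R=66

Answer: 30,62 62,59 59,66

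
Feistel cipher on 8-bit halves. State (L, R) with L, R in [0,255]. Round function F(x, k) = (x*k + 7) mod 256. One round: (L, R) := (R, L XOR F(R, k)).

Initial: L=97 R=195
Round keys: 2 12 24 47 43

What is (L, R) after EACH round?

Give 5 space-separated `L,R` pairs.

Answer: 195,236 236,212 212,11 11,216 216,68

Derivation:
Round 1 (k=2): L=195 R=236
Round 2 (k=12): L=236 R=212
Round 3 (k=24): L=212 R=11
Round 4 (k=47): L=11 R=216
Round 5 (k=43): L=216 R=68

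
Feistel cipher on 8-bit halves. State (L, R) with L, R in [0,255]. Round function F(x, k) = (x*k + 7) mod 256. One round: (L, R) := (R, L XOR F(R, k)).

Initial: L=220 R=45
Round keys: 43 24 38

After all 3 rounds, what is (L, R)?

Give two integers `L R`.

Answer: 218 41

Derivation:
Round 1 (k=43): L=45 R=74
Round 2 (k=24): L=74 R=218
Round 3 (k=38): L=218 R=41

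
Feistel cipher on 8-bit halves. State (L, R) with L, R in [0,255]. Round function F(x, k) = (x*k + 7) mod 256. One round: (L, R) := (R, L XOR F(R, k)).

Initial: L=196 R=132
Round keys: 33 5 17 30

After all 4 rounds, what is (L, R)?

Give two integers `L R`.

Answer: 50 117

Derivation:
Round 1 (k=33): L=132 R=207
Round 2 (k=5): L=207 R=150
Round 3 (k=17): L=150 R=50
Round 4 (k=30): L=50 R=117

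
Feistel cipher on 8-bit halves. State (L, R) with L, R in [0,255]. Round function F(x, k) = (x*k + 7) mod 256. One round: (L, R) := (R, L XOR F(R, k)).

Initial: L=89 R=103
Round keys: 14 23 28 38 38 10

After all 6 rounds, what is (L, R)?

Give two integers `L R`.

Answer: 26 202

Derivation:
Round 1 (k=14): L=103 R=240
Round 2 (k=23): L=240 R=240
Round 3 (k=28): L=240 R=183
Round 4 (k=38): L=183 R=193
Round 5 (k=38): L=193 R=26
Round 6 (k=10): L=26 R=202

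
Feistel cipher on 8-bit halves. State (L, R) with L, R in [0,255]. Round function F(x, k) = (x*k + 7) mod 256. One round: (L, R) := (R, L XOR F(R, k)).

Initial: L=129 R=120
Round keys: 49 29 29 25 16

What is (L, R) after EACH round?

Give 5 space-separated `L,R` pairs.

Answer: 120,126 126,53 53,118 118,184 184,241

Derivation:
Round 1 (k=49): L=120 R=126
Round 2 (k=29): L=126 R=53
Round 3 (k=29): L=53 R=118
Round 4 (k=25): L=118 R=184
Round 5 (k=16): L=184 R=241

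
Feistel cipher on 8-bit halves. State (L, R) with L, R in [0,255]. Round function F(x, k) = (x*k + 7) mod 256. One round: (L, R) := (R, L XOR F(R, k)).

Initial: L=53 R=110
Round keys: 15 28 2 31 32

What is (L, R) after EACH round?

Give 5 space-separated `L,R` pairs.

Answer: 110,76 76,57 57,53 53,75 75,82

Derivation:
Round 1 (k=15): L=110 R=76
Round 2 (k=28): L=76 R=57
Round 3 (k=2): L=57 R=53
Round 4 (k=31): L=53 R=75
Round 5 (k=32): L=75 R=82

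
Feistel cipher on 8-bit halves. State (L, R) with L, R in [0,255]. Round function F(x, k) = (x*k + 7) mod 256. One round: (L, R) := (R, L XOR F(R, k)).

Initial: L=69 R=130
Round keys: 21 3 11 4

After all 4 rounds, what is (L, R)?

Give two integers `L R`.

Round 1 (k=21): L=130 R=244
Round 2 (k=3): L=244 R=97
Round 3 (k=11): L=97 R=198
Round 4 (k=4): L=198 R=126

Answer: 198 126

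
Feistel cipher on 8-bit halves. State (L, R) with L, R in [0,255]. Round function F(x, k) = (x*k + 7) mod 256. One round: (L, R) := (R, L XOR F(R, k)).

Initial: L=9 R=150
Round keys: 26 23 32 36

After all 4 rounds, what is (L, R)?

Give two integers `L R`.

Answer: 45 96

Derivation:
Round 1 (k=26): L=150 R=74
Round 2 (k=23): L=74 R=59
Round 3 (k=32): L=59 R=45
Round 4 (k=36): L=45 R=96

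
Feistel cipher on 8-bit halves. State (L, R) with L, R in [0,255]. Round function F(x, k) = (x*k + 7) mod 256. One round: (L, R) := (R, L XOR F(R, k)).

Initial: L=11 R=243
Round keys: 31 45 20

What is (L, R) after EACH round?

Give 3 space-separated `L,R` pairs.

Answer: 243,127 127,169 169,68

Derivation:
Round 1 (k=31): L=243 R=127
Round 2 (k=45): L=127 R=169
Round 3 (k=20): L=169 R=68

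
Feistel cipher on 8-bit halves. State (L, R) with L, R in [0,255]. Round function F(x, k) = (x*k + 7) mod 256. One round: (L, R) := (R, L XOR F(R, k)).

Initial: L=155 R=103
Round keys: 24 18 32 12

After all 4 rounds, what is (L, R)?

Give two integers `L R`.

Answer: 51 163

Derivation:
Round 1 (k=24): L=103 R=52
Round 2 (k=18): L=52 R=200
Round 3 (k=32): L=200 R=51
Round 4 (k=12): L=51 R=163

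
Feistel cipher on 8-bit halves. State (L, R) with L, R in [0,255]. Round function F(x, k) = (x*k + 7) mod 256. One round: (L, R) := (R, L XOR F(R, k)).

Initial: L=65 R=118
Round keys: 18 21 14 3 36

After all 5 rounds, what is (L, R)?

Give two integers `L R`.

Round 1 (k=18): L=118 R=18
Round 2 (k=21): L=18 R=247
Round 3 (k=14): L=247 R=155
Round 4 (k=3): L=155 R=47
Round 5 (k=36): L=47 R=56

Answer: 47 56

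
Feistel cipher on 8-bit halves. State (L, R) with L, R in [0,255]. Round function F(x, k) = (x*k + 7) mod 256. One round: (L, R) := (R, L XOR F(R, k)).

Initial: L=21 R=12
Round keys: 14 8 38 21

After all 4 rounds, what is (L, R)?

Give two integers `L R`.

Answer: 51 237

Derivation:
Round 1 (k=14): L=12 R=186
Round 2 (k=8): L=186 R=219
Round 3 (k=38): L=219 R=51
Round 4 (k=21): L=51 R=237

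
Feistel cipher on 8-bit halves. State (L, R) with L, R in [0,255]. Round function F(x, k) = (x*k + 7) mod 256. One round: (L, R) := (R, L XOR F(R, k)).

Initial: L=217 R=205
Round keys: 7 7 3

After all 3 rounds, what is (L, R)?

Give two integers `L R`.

Round 1 (k=7): L=205 R=123
Round 2 (k=7): L=123 R=169
Round 3 (k=3): L=169 R=121

Answer: 169 121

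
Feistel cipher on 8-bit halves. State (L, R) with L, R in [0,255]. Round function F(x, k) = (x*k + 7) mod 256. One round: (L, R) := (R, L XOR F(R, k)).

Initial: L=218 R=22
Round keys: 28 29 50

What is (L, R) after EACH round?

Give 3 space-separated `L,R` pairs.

Answer: 22,181 181,158 158,86

Derivation:
Round 1 (k=28): L=22 R=181
Round 2 (k=29): L=181 R=158
Round 3 (k=50): L=158 R=86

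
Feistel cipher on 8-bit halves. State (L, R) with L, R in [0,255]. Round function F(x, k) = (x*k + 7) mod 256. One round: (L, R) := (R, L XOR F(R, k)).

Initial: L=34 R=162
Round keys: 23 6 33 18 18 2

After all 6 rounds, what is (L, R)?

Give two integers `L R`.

Round 1 (k=23): L=162 R=183
Round 2 (k=6): L=183 R=243
Round 3 (k=33): L=243 R=237
Round 4 (k=18): L=237 R=66
Round 5 (k=18): L=66 R=70
Round 6 (k=2): L=70 R=209

Answer: 70 209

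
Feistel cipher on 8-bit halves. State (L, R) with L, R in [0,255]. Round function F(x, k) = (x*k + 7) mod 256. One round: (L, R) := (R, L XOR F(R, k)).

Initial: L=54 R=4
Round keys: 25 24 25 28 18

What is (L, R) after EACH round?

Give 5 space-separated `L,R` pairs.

Answer: 4,93 93,187 187,23 23,48 48,112

Derivation:
Round 1 (k=25): L=4 R=93
Round 2 (k=24): L=93 R=187
Round 3 (k=25): L=187 R=23
Round 4 (k=28): L=23 R=48
Round 5 (k=18): L=48 R=112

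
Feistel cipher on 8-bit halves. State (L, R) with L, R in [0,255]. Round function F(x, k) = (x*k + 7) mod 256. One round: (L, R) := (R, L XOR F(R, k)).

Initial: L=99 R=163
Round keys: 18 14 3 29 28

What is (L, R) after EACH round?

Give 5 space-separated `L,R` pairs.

Answer: 163,30 30,8 8,1 1,44 44,214

Derivation:
Round 1 (k=18): L=163 R=30
Round 2 (k=14): L=30 R=8
Round 3 (k=3): L=8 R=1
Round 4 (k=29): L=1 R=44
Round 5 (k=28): L=44 R=214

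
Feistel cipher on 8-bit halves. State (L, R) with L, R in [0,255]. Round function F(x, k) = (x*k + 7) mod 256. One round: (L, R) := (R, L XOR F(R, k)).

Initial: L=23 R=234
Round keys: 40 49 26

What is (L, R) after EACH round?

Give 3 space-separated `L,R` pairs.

Round 1 (k=40): L=234 R=128
Round 2 (k=49): L=128 R=109
Round 3 (k=26): L=109 R=153

Answer: 234,128 128,109 109,153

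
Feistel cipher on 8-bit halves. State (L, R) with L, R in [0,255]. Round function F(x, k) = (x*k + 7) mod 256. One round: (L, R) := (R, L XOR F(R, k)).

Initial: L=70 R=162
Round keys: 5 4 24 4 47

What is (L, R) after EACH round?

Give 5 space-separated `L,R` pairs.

Answer: 162,119 119,65 65,104 104,230 230,41

Derivation:
Round 1 (k=5): L=162 R=119
Round 2 (k=4): L=119 R=65
Round 3 (k=24): L=65 R=104
Round 4 (k=4): L=104 R=230
Round 5 (k=47): L=230 R=41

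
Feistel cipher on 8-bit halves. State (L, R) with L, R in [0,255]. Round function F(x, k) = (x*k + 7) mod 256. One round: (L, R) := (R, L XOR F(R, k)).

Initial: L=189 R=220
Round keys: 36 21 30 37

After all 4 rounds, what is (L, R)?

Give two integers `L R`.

Round 1 (k=36): L=220 R=74
Round 2 (k=21): L=74 R=197
Round 3 (k=30): L=197 R=87
Round 4 (k=37): L=87 R=95

Answer: 87 95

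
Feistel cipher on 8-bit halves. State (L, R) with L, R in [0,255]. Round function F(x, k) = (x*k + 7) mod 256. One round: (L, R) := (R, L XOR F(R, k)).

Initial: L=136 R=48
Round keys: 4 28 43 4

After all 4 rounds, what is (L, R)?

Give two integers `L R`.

Round 1 (k=4): L=48 R=79
Round 2 (k=28): L=79 R=155
Round 3 (k=43): L=155 R=95
Round 4 (k=4): L=95 R=24

Answer: 95 24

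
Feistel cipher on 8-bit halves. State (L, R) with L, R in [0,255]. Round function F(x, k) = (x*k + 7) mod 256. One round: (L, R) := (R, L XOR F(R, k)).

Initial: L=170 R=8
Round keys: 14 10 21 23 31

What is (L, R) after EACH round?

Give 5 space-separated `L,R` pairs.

Answer: 8,221 221,161 161,225 225,159 159,169

Derivation:
Round 1 (k=14): L=8 R=221
Round 2 (k=10): L=221 R=161
Round 3 (k=21): L=161 R=225
Round 4 (k=23): L=225 R=159
Round 5 (k=31): L=159 R=169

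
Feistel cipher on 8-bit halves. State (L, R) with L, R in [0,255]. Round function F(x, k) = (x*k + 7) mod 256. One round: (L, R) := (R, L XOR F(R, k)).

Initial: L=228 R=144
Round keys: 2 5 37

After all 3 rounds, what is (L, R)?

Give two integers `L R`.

Round 1 (k=2): L=144 R=195
Round 2 (k=5): L=195 R=70
Round 3 (k=37): L=70 R=230

Answer: 70 230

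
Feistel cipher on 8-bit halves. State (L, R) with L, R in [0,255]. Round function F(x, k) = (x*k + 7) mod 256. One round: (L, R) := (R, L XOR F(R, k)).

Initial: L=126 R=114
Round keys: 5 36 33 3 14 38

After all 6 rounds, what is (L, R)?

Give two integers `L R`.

Answer: 58 174

Derivation:
Round 1 (k=5): L=114 R=63
Round 2 (k=36): L=63 R=145
Round 3 (k=33): L=145 R=135
Round 4 (k=3): L=135 R=13
Round 5 (k=14): L=13 R=58
Round 6 (k=38): L=58 R=174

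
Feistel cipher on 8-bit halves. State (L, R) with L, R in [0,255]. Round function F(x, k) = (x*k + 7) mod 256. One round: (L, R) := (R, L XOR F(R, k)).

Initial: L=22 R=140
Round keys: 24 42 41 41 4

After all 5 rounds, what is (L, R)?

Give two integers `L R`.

Round 1 (k=24): L=140 R=49
Round 2 (k=42): L=49 R=157
Round 3 (k=41): L=157 R=29
Round 4 (k=41): L=29 R=49
Round 5 (k=4): L=49 R=214

Answer: 49 214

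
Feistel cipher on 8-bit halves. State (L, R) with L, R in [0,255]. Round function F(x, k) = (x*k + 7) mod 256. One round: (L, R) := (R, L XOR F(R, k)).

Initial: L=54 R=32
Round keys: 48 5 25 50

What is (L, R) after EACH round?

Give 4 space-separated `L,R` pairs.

Round 1 (k=48): L=32 R=49
Round 2 (k=5): L=49 R=220
Round 3 (k=25): L=220 R=178
Round 4 (k=50): L=178 R=23

Answer: 32,49 49,220 220,178 178,23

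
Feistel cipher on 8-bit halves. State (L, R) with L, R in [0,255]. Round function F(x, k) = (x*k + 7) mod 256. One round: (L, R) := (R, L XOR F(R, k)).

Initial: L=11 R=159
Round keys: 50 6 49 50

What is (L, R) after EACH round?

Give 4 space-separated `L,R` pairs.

Answer: 159,30 30,36 36,245 245,197

Derivation:
Round 1 (k=50): L=159 R=30
Round 2 (k=6): L=30 R=36
Round 3 (k=49): L=36 R=245
Round 4 (k=50): L=245 R=197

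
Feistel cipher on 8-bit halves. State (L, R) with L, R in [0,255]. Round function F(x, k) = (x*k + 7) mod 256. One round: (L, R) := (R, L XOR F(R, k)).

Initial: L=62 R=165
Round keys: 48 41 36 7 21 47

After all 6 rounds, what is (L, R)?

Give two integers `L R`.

Round 1 (k=48): L=165 R=201
Round 2 (k=41): L=201 R=157
Round 3 (k=36): L=157 R=210
Round 4 (k=7): L=210 R=88
Round 5 (k=21): L=88 R=237
Round 6 (k=47): L=237 R=210

Answer: 237 210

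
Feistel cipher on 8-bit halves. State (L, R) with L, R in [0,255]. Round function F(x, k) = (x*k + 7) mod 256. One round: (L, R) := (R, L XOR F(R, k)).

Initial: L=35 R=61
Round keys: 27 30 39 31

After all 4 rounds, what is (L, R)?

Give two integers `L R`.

Round 1 (k=27): L=61 R=85
Round 2 (k=30): L=85 R=192
Round 3 (k=39): L=192 R=18
Round 4 (k=31): L=18 R=245

Answer: 18 245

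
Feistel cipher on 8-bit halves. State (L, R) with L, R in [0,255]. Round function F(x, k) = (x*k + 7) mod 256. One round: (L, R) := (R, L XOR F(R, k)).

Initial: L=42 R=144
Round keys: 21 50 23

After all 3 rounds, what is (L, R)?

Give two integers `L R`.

Round 1 (k=21): L=144 R=253
Round 2 (k=50): L=253 R=225
Round 3 (k=23): L=225 R=195

Answer: 225 195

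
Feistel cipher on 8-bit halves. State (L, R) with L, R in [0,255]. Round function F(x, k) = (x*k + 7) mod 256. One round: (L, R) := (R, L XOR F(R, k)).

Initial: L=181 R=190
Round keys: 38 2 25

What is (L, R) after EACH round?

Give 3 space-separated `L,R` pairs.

Round 1 (k=38): L=190 R=142
Round 2 (k=2): L=142 R=157
Round 3 (k=25): L=157 R=210

Answer: 190,142 142,157 157,210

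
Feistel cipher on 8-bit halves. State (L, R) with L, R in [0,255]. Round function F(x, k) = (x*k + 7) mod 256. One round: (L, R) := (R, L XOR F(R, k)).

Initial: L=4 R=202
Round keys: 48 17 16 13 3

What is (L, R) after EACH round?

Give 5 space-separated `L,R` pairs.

Answer: 202,227 227,208 208,228 228,75 75,12

Derivation:
Round 1 (k=48): L=202 R=227
Round 2 (k=17): L=227 R=208
Round 3 (k=16): L=208 R=228
Round 4 (k=13): L=228 R=75
Round 5 (k=3): L=75 R=12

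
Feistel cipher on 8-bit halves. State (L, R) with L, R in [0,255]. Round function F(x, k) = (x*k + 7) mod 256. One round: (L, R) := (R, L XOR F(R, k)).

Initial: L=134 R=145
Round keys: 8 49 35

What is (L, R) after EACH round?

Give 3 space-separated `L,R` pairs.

Round 1 (k=8): L=145 R=9
Round 2 (k=49): L=9 R=81
Round 3 (k=35): L=81 R=19

Answer: 145,9 9,81 81,19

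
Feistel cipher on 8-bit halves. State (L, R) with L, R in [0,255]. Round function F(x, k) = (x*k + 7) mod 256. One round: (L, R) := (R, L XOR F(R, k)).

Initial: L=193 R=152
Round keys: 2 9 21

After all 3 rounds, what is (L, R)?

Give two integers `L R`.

Round 1 (k=2): L=152 R=246
Round 2 (k=9): L=246 R=53
Round 3 (k=21): L=53 R=150

Answer: 53 150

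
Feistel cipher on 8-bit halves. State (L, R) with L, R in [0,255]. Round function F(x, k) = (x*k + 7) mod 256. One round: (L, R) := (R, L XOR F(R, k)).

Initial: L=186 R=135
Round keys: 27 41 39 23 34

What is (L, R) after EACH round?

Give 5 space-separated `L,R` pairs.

Answer: 135,254 254,50 50,91 91,6 6,136

Derivation:
Round 1 (k=27): L=135 R=254
Round 2 (k=41): L=254 R=50
Round 3 (k=39): L=50 R=91
Round 4 (k=23): L=91 R=6
Round 5 (k=34): L=6 R=136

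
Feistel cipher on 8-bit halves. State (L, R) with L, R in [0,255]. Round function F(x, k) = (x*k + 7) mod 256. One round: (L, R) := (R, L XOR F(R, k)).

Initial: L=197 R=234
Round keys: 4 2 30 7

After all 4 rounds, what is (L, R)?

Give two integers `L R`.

Answer: 175 225

Derivation:
Round 1 (k=4): L=234 R=106
Round 2 (k=2): L=106 R=49
Round 3 (k=30): L=49 R=175
Round 4 (k=7): L=175 R=225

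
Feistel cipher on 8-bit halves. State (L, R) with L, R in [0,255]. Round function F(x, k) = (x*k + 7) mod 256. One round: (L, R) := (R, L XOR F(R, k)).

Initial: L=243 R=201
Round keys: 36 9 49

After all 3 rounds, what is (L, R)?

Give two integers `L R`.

Round 1 (k=36): L=201 R=184
Round 2 (k=9): L=184 R=182
Round 3 (k=49): L=182 R=101

Answer: 182 101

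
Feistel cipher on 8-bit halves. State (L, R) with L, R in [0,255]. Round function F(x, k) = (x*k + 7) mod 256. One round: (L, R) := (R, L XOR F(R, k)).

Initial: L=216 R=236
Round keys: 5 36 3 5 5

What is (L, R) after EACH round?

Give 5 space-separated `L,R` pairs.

Round 1 (k=5): L=236 R=123
Round 2 (k=36): L=123 R=191
Round 3 (k=3): L=191 R=63
Round 4 (k=5): L=63 R=253
Round 5 (k=5): L=253 R=199

Answer: 236,123 123,191 191,63 63,253 253,199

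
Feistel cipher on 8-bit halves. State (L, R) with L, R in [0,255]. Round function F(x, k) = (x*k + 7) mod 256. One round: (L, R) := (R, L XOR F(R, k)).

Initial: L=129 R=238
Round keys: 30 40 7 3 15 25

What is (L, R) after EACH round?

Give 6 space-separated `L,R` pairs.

Round 1 (k=30): L=238 R=106
Round 2 (k=40): L=106 R=121
Round 3 (k=7): L=121 R=60
Round 4 (k=3): L=60 R=194
Round 5 (k=15): L=194 R=89
Round 6 (k=25): L=89 R=122

Answer: 238,106 106,121 121,60 60,194 194,89 89,122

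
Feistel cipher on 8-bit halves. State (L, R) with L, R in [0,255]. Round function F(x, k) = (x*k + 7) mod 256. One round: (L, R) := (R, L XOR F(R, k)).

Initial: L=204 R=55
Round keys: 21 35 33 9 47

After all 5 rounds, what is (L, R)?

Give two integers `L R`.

Round 1 (k=21): L=55 R=70
Round 2 (k=35): L=70 R=174
Round 3 (k=33): L=174 R=51
Round 4 (k=9): L=51 R=124
Round 5 (k=47): L=124 R=248

Answer: 124 248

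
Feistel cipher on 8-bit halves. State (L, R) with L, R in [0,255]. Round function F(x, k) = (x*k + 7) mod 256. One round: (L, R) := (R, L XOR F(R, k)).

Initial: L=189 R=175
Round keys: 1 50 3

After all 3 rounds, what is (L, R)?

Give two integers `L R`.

Answer: 130 134

Derivation:
Round 1 (k=1): L=175 R=11
Round 2 (k=50): L=11 R=130
Round 3 (k=3): L=130 R=134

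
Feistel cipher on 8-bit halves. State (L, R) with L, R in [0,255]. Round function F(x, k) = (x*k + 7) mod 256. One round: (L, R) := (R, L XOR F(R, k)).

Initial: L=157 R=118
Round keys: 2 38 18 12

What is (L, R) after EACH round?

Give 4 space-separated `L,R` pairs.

Round 1 (k=2): L=118 R=110
Round 2 (k=38): L=110 R=45
Round 3 (k=18): L=45 R=95
Round 4 (k=12): L=95 R=86

Answer: 118,110 110,45 45,95 95,86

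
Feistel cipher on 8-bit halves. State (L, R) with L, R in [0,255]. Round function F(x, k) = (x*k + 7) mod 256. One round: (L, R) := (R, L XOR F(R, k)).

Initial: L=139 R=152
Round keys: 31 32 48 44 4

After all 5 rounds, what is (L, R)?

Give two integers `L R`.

Round 1 (k=31): L=152 R=228
Round 2 (k=32): L=228 R=31
Round 3 (k=48): L=31 R=51
Round 4 (k=44): L=51 R=212
Round 5 (k=4): L=212 R=100

Answer: 212 100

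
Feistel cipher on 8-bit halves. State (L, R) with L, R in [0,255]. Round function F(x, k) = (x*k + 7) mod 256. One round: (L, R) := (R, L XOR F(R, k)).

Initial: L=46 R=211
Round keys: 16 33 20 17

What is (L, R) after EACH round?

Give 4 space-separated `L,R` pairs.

Answer: 211,25 25,147 147,154 154,210

Derivation:
Round 1 (k=16): L=211 R=25
Round 2 (k=33): L=25 R=147
Round 3 (k=20): L=147 R=154
Round 4 (k=17): L=154 R=210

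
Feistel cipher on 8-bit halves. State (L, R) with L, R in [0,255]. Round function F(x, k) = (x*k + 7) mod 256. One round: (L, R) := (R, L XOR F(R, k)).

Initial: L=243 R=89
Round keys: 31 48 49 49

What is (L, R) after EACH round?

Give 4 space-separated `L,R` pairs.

Round 1 (k=31): L=89 R=61
Round 2 (k=48): L=61 R=46
Round 3 (k=49): L=46 R=232
Round 4 (k=49): L=232 R=65

Answer: 89,61 61,46 46,232 232,65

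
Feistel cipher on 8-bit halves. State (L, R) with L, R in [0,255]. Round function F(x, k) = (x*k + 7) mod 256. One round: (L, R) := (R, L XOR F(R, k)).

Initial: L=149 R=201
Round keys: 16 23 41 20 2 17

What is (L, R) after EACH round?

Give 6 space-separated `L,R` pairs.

Round 1 (k=16): L=201 R=2
Round 2 (k=23): L=2 R=252
Round 3 (k=41): L=252 R=97
Round 4 (k=20): L=97 R=103
Round 5 (k=2): L=103 R=180
Round 6 (k=17): L=180 R=156

Answer: 201,2 2,252 252,97 97,103 103,180 180,156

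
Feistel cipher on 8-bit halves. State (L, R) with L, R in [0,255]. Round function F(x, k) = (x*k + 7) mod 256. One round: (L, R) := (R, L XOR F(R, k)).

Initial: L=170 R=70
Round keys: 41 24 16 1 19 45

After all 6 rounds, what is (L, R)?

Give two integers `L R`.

Answer: 49 202

Derivation:
Round 1 (k=41): L=70 R=151
Round 2 (k=24): L=151 R=105
Round 3 (k=16): L=105 R=0
Round 4 (k=1): L=0 R=110
Round 5 (k=19): L=110 R=49
Round 6 (k=45): L=49 R=202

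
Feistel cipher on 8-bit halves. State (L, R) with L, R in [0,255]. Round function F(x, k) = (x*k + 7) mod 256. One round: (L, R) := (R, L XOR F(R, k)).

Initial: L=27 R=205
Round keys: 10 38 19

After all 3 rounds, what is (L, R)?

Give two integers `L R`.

Round 1 (k=10): L=205 R=18
Round 2 (k=38): L=18 R=126
Round 3 (k=19): L=126 R=115

Answer: 126 115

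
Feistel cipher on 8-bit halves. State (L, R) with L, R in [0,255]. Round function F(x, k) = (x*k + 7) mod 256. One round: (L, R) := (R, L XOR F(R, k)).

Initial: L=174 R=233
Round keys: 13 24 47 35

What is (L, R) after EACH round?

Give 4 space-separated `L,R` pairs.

Answer: 233,114 114,94 94,59 59,70

Derivation:
Round 1 (k=13): L=233 R=114
Round 2 (k=24): L=114 R=94
Round 3 (k=47): L=94 R=59
Round 4 (k=35): L=59 R=70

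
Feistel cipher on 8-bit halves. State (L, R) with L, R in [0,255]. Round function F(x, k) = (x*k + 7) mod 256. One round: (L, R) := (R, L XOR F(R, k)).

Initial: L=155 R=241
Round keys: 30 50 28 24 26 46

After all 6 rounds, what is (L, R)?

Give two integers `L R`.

Answer: 120 26

Derivation:
Round 1 (k=30): L=241 R=222
Round 2 (k=50): L=222 R=146
Round 3 (k=28): L=146 R=33
Round 4 (k=24): L=33 R=141
Round 5 (k=26): L=141 R=120
Round 6 (k=46): L=120 R=26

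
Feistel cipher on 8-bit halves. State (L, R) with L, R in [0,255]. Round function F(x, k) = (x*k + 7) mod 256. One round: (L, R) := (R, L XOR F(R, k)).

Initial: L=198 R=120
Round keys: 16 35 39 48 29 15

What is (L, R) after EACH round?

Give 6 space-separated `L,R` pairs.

Round 1 (k=16): L=120 R=65
Round 2 (k=35): L=65 R=146
Round 3 (k=39): L=146 R=4
Round 4 (k=48): L=4 R=85
Round 5 (k=29): L=85 R=172
Round 6 (k=15): L=172 R=78

Answer: 120,65 65,146 146,4 4,85 85,172 172,78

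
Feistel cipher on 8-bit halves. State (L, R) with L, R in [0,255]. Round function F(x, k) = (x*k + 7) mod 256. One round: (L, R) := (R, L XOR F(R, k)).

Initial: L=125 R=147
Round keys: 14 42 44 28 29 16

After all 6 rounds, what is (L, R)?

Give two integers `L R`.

Round 1 (k=14): L=147 R=108
Round 2 (k=42): L=108 R=44
Round 3 (k=44): L=44 R=251
Round 4 (k=28): L=251 R=87
Round 5 (k=29): L=87 R=25
Round 6 (k=16): L=25 R=192

Answer: 25 192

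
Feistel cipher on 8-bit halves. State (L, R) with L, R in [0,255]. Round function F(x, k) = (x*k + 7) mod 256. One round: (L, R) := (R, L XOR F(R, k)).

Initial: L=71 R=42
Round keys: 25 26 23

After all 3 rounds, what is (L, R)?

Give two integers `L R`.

Answer: 73 240

Derivation:
Round 1 (k=25): L=42 R=102
Round 2 (k=26): L=102 R=73
Round 3 (k=23): L=73 R=240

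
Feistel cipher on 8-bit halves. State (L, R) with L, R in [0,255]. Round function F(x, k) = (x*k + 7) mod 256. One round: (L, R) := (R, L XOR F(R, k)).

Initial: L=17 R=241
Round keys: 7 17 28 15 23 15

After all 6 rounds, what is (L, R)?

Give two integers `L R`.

Round 1 (k=7): L=241 R=143
Round 2 (k=17): L=143 R=119
Round 3 (k=28): L=119 R=132
Round 4 (k=15): L=132 R=180
Round 5 (k=23): L=180 R=183
Round 6 (k=15): L=183 R=116

Answer: 183 116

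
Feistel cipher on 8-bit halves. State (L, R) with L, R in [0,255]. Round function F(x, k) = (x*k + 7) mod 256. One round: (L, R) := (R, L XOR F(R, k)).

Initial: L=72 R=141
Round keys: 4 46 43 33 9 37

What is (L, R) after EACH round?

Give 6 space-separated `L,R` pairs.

Answer: 141,115 115,60 60,104 104,83 83,154 154,26

Derivation:
Round 1 (k=4): L=141 R=115
Round 2 (k=46): L=115 R=60
Round 3 (k=43): L=60 R=104
Round 4 (k=33): L=104 R=83
Round 5 (k=9): L=83 R=154
Round 6 (k=37): L=154 R=26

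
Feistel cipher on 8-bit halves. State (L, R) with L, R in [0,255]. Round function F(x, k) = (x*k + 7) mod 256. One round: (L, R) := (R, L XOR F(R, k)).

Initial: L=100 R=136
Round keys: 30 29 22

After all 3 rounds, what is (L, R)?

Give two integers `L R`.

Round 1 (k=30): L=136 R=147
Round 2 (k=29): L=147 R=38
Round 3 (k=22): L=38 R=216

Answer: 38 216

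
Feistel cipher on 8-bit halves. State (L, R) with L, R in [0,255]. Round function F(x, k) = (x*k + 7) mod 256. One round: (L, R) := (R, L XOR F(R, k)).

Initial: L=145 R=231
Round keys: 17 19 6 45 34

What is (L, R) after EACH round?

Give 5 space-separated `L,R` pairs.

Answer: 231,207 207,131 131,214 214,38 38,197

Derivation:
Round 1 (k=17): L=231 R=207
Round 2 (k=19): L=207 R=131
Round 3 (k=6): L=131 R=214
Round 4 (k=45): L=214 R=38
Round 5 (k=34): L=38 R=197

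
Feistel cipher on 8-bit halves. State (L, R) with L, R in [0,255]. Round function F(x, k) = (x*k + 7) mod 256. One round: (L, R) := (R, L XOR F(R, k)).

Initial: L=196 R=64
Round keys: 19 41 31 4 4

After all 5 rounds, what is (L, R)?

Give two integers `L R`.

Answer: 221 253

Derivation:
Round 1 (k=19): L=64 R=3
Round 2 (k=41): L=3 R=194
Round 3 (k=31): L=194 R=134
Round 4 (k=4): L=134 R=221
Round 5 (k=4): L=221 R=253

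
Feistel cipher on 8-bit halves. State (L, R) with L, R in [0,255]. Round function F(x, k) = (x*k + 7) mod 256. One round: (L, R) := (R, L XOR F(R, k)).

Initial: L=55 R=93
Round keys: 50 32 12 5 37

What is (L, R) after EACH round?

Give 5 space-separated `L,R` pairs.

Answer: 93,6 6,154 154,57 57,190 190,68

Derivation:
Round 1 (k=50): L=93 R=6
Round 2 (k=32): L=6 R=154
Round 3 (k=12): L=154 R=57
Round 4 (k=5): L=57 R=190
Round 5 (k=37): L=190 R=68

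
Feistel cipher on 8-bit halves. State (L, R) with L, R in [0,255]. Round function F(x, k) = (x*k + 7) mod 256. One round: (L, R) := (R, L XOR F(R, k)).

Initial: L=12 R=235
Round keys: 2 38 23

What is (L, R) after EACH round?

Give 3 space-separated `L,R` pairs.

Round 1 (k=2): L=235 R=209
Round 2 (k=38): L=209 R=230
Round 3 (k=23): L=230 R=96

Answer: 235,209 209,230 230,96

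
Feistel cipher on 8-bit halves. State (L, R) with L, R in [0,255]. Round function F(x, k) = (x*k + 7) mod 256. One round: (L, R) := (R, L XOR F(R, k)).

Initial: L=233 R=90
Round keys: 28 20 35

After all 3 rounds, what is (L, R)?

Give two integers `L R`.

Answer: 101 224

Derivation:
Round 1 (k=28): L=90 R=54
Round 2 (k=20): L=54 R=101
Round 3 (k=35): L=101 R=224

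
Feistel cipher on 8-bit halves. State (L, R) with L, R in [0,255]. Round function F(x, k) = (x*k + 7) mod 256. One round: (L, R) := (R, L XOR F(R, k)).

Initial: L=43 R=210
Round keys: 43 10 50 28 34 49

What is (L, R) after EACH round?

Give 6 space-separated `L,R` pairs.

Answer: 210,102 102,209 209,191 191,58 58,4 4,241

Derivation:
Round 1 (k=43): L=210 R=102
Round 2 (k=10): L=102 R=209
Round 3 (k=50): L=209 R=191
Round 4 (k=28): L=191 R=58
Round 5 (k=34): L=58 R=4
Round 6 (k=49): L=4 R=241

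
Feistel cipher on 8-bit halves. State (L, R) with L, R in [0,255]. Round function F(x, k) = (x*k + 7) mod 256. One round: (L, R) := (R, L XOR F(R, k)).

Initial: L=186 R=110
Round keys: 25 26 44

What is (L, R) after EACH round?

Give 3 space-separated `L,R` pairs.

Answer: 110,127 127,131 131,244

Derivation:
Round 1 (k=25): L=110 R=127
Round 2 (k=26): L=127 R=131
Round 3 (k=44): L=131 R=244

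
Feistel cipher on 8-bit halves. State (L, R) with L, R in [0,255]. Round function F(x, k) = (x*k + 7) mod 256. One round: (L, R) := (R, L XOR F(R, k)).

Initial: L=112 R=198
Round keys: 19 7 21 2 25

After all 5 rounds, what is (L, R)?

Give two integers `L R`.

Answer: 99 60

Derivation:
Round 1 (k=19): L=198 R=201
Round 2 (k=7): L=201 R=64
Round 3 (k=21): L=64 R=142
Round 4 (k=2): L=142 R=99
Round 5 (k=25): L=99 R=60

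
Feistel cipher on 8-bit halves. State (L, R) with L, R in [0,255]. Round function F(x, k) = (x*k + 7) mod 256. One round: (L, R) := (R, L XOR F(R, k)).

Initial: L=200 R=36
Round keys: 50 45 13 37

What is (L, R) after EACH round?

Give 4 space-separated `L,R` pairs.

Answer: 36,199 199,38 38,50 50,103

Derivation:
Round 1 (k=50): L=36 R=199
Round 2 (k=45): L=199 R=38
Round 3 (k=13): L=38 R=50
Round 4 (k=37): L=50 R=103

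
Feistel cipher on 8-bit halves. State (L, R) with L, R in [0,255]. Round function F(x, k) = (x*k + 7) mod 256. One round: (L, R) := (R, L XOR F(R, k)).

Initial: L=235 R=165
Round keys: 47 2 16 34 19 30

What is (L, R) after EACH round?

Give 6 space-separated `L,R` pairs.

Round 1 (k=47): L=165 R=185
Round 2 (k=2): L=185 R=220
Round 3 (k=16): L=220 R=126
Round 4 (k=34): L=126 R=31
Round 5 (k=19): L=31 R=42
Round 6 (k=30): L=42 R=236

Answer: 165,185 185,220 220,126 126,31 31,42 42,236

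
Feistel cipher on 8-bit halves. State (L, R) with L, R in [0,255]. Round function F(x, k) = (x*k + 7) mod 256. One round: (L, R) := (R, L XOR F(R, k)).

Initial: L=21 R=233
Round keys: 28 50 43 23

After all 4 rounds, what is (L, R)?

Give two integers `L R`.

Answer: 211 70

Derivation:
Round 1 (k=28): L=233 R=150
Round 2 (k=50): L=150 R=186
Round 3 (k=43): L=186 R=211
Round 4 (k=23): L=211 R=70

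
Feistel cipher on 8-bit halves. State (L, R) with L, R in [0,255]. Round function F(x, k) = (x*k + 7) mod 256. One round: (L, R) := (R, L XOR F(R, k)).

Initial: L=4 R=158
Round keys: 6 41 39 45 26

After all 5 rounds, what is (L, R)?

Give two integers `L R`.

Answer: 95 21

Derivation:
Round 1 (k=6): L=158 R=191
Round 2 (k=41): L=191 R=0
Round 3 (k=39): L=0 R=184
Round 4 (k=45): L=184 R=95
Round 5 (k=26): L=95 R=21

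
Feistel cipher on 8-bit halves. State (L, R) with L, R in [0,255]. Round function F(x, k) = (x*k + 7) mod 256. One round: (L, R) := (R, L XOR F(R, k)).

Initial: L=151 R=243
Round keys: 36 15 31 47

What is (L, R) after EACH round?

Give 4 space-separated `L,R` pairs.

Answer: 243,164 164,80 80,19 19,212

Derivation:
Round 1 (k=36): L=243 R=164
Round 2 (k=15): L=164 R=80
Round 3 (k=31): L=80 R=19
Round 4 (k=47): L=19 R=212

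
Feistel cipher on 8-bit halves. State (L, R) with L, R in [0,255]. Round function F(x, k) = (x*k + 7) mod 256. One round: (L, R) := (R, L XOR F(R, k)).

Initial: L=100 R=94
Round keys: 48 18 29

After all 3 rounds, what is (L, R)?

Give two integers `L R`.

Round 1 (k=48): L=94 R=195
Round 2 (k=18): L=195 R=227
Round 3 (k=29): L=227 R=125

Answer: 227 125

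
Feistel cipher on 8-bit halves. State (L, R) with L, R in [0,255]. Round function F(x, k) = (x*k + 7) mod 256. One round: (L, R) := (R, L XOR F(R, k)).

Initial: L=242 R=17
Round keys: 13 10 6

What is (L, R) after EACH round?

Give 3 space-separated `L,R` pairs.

Answer: 17,22 22,242 242,165

Derivation:
Round 1 (k=13): L=17 R=22
Round 2 (k=10): L=22 R=242
Round 3 (k=6): L=242 R=165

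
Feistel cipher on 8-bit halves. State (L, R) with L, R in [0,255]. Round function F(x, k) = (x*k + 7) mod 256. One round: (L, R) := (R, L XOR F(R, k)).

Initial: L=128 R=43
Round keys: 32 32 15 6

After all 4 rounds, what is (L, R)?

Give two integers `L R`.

Round 1 (k=32): L=43 R=231
Round 2 (k=32): L=231 R=204
Round 3 (k=15): L=204 R=28
Round 4 (k=6): L=28 R=99

Answer: 28 99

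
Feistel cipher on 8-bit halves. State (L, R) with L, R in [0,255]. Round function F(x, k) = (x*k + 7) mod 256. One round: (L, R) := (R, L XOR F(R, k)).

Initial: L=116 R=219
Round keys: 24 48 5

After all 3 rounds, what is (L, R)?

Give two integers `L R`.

Answer: 204 248

Derivation:
Round 1 (k=24): L=219 R=251
Round 2 (k=48): L=251 R=204
Round 3 (k=5): L=204 R=248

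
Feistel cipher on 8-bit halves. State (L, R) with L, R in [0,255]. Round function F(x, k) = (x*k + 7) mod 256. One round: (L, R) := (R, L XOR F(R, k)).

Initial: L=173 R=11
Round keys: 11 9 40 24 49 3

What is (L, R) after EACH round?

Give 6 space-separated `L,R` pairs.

Round 1 (k=11): L=11 R=45
Round 2 (k=9): L=45 R=151
Round 3 (k=40): L=151 R=178
Round 4 (k=24): L=178 R=32
Round 5 (k=49): L=32 R=149
Round 6 (k=3): L=149 R=230

Answer: 11,45 45,151 151,178 178,32 32,149 149,230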